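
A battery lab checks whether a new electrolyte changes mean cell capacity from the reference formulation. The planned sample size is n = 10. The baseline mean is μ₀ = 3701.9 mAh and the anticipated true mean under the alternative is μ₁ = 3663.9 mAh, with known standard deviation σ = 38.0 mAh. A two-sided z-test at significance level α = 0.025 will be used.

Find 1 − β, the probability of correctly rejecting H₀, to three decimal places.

Power ≈ 0.821

Standardized effect: d = |μ₁ − μ₀| / σ = |3663.9 − 3701.9| / 38.0 = 1.0000
Noncentrality parameter: δ = d·√n = 1.0000 × √10 = 3.1623
Two-sided α = 0.025 → critical value z_{0.0125} = 2.241.
Power = Φ(δ − 2.241) + Φ(−δ − 2.241) = Φ(0.921) + Φ(-5.404) = 0.8214 + 0.0000 = 0.8214.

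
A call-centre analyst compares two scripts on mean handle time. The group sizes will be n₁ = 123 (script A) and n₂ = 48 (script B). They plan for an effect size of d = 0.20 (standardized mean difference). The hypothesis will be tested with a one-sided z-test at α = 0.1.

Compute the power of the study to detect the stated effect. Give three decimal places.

Power ≈ 0.458

Noncentrality parameter: δ = d / √(1/n₁ + 1/n₂) = 0.20 / √(1/123 + 1/48) = 1.1752
One-sided α = 0.1 → critical value z_{0.1} = 1.282.
Power = Φ(δ − 1.282) = Φ(-0.106) = 0.4576.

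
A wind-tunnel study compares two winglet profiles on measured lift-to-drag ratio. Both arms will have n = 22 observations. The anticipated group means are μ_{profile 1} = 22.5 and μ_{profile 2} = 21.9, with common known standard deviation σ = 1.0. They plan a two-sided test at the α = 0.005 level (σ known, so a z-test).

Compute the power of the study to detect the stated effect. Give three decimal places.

Power ≈ 0.207

Standardized effect: d = |μ_{profile 1} − μ_{profile 2}| / σ = |22.5 − 21.9| / 1.0 = 0.6000
Noncentrality parameter: δ = d·√(n/2) = 0.6000 × √(22/2) = 1.9900
Two-sided α = 0.005 → critical value z_{0.0025} = 2.807.
Power = Φ(δ − 2.807) + Φ(−δ − 2.807) = Φ(-0.817) + Φ(-4.797) = 0.2069 + 0.0000 = 0.2069.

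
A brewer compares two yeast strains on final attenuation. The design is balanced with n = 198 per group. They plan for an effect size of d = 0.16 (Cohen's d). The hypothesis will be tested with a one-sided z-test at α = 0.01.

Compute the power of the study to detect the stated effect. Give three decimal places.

Noncentrality parameter: δ = d·√(n/2) = 0.16 × √(198/2) = 1.5920
Critical value for a one-sided test at α = 0.01: z_α = 2.326.
Power = P(Z > 2.326 − δ) = Φ(-0.734) = 0.2314.

Power ≈ 0.231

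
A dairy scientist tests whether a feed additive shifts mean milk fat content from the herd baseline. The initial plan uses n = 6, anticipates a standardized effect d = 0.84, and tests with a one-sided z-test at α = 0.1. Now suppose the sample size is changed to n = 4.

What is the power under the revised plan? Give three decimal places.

With n = 4: δ = d·√n = 0.84 × √4 = 1.6800. Critical value z_{0.1} = 1.282.
Revised power = Φ(δ − 1.282) = Φ(0.398) = 0.6549.

Power ≈ 0.655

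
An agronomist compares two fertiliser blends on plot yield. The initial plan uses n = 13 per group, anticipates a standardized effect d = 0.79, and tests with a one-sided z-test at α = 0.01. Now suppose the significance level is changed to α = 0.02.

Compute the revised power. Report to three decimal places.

Power ≈ 0.484

δ = d·√(n/2) = 0.79 × √(13/2) = 2.0141 (unchanged). New critical value: z_{0.02} = 2.054.
Revised power = Φ(δ − 2.054) = Φ(-0.040) = 0.4842.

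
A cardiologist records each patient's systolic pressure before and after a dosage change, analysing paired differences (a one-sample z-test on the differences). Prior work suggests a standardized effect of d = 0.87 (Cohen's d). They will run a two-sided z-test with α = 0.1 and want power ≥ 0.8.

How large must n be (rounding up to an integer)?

For power 0.8 need Φ(δ − z_{0.05}) = 0.8, so δ = z_{0.05} + z_{0.20} = 1.645 + 0.842 = 2.486.
(Ignoring the negligible lower-tail rejection probability gives the usual closed-form inversion.)
δ = d·√n ⇒ n = (δ/d)² = (2.486 / 0.87)² = 8.17.
Round up to the next whole unit.

n = 9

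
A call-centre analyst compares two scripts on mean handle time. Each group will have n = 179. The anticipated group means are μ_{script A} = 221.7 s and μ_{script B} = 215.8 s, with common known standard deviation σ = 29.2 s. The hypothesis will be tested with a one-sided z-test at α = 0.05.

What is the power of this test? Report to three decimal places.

Power ≈ 0.605

Standardized effect: d = |μ_{script A} − μ_{script B}| / σ = |221.7 − 215.8| / 29.2 = 0.2021
Noncentrality parameter: δ = d·√(n/2) = 0.2021 × √(179/2) = 1.9115
Critical value for a one-sided test at α = 0.05: z_α = 1.645.
Power = Φ(δ − 1.645) = Φ(0.267) = 0.6051.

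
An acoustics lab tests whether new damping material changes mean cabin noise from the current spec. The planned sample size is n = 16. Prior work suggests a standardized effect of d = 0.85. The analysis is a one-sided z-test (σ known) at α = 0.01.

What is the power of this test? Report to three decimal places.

Power ≈ 0.859

Noncentrality parameter: δ = d·√n = 0.85 × √16 = 3.4000
Critical value for a one-sided test at α = 0.01: z_α = 2.326.
Power = Φ(δ − 2.326) = Φ(1.074) = 0.8585.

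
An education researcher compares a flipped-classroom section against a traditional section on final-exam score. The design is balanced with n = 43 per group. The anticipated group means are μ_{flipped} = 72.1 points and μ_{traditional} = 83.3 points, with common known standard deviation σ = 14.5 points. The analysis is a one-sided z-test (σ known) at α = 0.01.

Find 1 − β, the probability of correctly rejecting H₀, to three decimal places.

Standardized effect: d = |μ_{flipped} − μ_{traditional}| / σ = |72.1 − 83.3| / 14.5 = 0.7724
Noncentrality parameter: δ = d·√(n/2) = 0.7724 × √(43/2) = 3.5815
Critical value for a one-sided test at α = 0.01: z_α = 2.326.
Power = Φ(δ − 2.326) = Φ(1.255) = 0.8953.

Power ≈ 0.895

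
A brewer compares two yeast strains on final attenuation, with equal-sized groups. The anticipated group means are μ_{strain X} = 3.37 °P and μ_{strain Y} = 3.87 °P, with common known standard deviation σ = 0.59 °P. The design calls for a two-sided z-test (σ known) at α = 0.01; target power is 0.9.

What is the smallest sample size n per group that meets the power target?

Standardized effect: d = |μ_{strain X} − μ_{strain Y}| / σ = |3.37 − 3.87| / 0.59 = 0.8475
For power 0.9 need Φ(δ − z_{0.005}) = 0.9, so δ = z_{0.005} + z_{0.10} = 2.576 + 1.282 = 3.857.
(The Φ(−δ − z_{α/2}) term is vanishingly small for δ > 0 and is dropped in the standard sample-size formula.)
δ = d·√(n/2) ⇒ n = 2(δ/d)² = 2 × (3.857 / 0.8475)² = 41.44.
Rounding up, n = 42 per group.

n = 42 per group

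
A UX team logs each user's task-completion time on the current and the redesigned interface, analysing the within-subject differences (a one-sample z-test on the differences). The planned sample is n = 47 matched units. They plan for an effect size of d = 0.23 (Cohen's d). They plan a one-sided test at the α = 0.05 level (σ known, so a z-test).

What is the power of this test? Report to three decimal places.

Power ≈ 0.473

Noncentrality parameter: δ = d·√n = 0.23 × √47 = 1.5768
One-sided α = 0.05 → critical value z_{0.05} = 1.645.
Power = Φ(δ − 1.645) = Φ(-0.068) = 0.4729.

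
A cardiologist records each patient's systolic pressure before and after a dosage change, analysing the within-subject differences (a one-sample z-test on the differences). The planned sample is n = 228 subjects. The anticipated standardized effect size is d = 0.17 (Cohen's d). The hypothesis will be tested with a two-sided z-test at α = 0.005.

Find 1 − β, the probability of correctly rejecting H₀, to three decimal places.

Power ≈ 0.405

Noncentrality parameter: δ = d·√n = 0.17 × √228 = 2.5669
Critical value for a two-sided test at α = 0.005: z_{α/2} = 2.807.
Power = Φ(δ − 2.807) + Φ(−δ − 2.807) = Φ(-0.240) + Φ(-5.374) = 0.4051 + 0.0000 = 0.4051.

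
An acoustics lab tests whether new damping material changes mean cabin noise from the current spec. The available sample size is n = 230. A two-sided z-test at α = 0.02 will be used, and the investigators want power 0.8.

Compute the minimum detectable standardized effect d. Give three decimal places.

d ≈ 0.209

Need Φ(δ − 2.326) = 0.8, so δ = 2.326 + 0.842 = 3.168.
(The second rejection-region term Φ(−δ − z_{α/2}) is negligible and dropped.)
δ = d·√n ⇒ d = δ/√n = 3.168/√230 = 0.2089.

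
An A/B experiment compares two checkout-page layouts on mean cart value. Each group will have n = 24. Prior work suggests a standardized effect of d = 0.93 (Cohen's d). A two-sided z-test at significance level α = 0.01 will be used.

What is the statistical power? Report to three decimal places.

Power ≈ 0.741

Noncentrality parameter: δ = d·√(n/2) = 0.93 × √(24/2) = 3.2216
Two-sided α = 0.01 → critical value z_{0.005} = 2.576.
Power = Φ(δ − 2.576) + Φ(−δ − 2.576) = Φ(0.646) + Φ(-5.797) = 0.7408 + 0.0000 = 0.7408.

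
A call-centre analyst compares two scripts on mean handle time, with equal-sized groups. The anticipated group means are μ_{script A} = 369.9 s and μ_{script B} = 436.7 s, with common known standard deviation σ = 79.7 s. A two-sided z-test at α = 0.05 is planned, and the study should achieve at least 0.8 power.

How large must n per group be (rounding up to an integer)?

n = 23 per group

Standardized effect: d = |μ_{script A} − μ_{script B}| / σ = |369.9 − 436.7| / 79.7 = 0.8381
Set Φ(δ − 1.960) = 0.8; then δ − 1.960 = Φ⁻¹(0.8) = 0.842, giving δ = 2.802.
(For δ > 0 the lower-tail rejection region contributes negligibly to power, so the one-term inversion is standard.)
δ = d·√(n/2) ⇒ n = 2(δ/d)² = 2 × (2.802 / 0.8381)² = 22.35.
Rounding up, n = 23 per group.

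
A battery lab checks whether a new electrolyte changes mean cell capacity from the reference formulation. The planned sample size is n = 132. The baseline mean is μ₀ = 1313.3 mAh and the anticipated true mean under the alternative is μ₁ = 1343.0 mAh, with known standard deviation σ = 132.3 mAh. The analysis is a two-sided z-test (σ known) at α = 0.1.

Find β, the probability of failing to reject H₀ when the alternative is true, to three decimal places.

Standardized effect: d = |μ₁ − μ₀| / σ = |1343.0 − 1313.3| / 132.3 = 0.2245
Noncentrality parameter: δ = d·√n = 0.2245 × √132 = 2.5792
Two-sided α = 0.1 → critical value z_{0.05} = 1.645.
Power = Φ(δ − 1.645) + Φ(−δ − 1.645) = Φ(0.934) + Φ(-4.224) = 0.8249 + 0.0000 = 0.8249.
Type II error: β = 1 − power = 1 − 0.8249 = 0.1751.

β ≈ 0.175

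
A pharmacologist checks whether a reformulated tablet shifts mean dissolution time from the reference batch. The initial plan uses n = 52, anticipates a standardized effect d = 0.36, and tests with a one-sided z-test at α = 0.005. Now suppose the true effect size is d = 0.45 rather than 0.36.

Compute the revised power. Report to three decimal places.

Power ≈ 0.748

With d = 0.45: δ = d·√n = 0.45 × √52 = 3.2450. Critical value z_{0.005} = 2.576.
Revised power = Φ(δ − 2.576) = Φ(0.669) = 0.7483.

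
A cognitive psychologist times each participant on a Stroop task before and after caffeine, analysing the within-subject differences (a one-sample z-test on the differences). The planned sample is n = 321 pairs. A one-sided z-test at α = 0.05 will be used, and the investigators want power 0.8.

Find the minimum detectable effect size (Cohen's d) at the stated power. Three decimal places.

Required noncentrality: δ = z_{0.05} + z_{0.20} = 1.645 + 0.842 = 2.486.
δ = d·√n ⇒ d = δ/√n = 2.486/√321 = 0.1388.

d ≈ 0.139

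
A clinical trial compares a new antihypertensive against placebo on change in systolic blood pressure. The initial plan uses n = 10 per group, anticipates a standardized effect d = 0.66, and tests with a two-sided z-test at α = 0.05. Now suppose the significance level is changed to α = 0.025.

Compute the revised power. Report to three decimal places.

δ = d·√(n/2) = 0.66 × √(10/2) = 1.4758 (unchanged). New critical value: z_{0.0125} = 2.241.
Revised power = Φ(δ − 2.241) + Φ(−δ − 2.241) = Φ(-0.766) + Φ(-3.717) = 0.2220 + 0.0001 = 0.2221.

Power ≈ 0.222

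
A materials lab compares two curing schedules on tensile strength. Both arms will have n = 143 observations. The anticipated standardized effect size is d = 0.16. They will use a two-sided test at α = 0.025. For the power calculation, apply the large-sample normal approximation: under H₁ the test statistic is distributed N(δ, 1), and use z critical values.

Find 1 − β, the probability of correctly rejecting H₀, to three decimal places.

Noncentrality parameter: δ = d·√(n/2) = 0.16 × √(143/2) = 1.3529
Critical value for a two-sided test at α = 0.025: z_{α/2} = 2.241.
Power = Φ(δ − 2.241) + Φ(−δ − 2.241) = Φ(-0.888) + Φ(-3.594) = 0.1871 + 0.0002 = 0.1873.

Power ≈ 0.187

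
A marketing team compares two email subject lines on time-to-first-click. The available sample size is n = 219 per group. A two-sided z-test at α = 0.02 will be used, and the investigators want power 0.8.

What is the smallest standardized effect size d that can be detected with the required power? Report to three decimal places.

d ≈ 0.303

Need Φ(δ − 2.326) = 0.8, so δ = 2.326 + 0.842 = 3.168.
(Lower-tail contribution to power is negligible for δ > 0.)
δ = d·√(n/2) ⇒ d = δ/√(n/2) = 3.168/√(219/2) = 0.3027.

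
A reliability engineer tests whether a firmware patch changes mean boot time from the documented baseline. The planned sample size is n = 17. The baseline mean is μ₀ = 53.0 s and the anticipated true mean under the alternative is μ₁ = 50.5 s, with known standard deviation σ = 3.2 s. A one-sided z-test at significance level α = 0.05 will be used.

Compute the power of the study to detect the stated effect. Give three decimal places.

Power ≈ 0.943

Standardized effect: d = |μ₁ − μ₀| / σ = |50.5 − 53.0| / 3.2 = 0.7812
Noncentrality parameter: δ = d·√n = 0.7812 × √17 = 3.2212
One-sided α = 0.05 → critical value z_{0.05} = 1.645.
Power = Φ(δ − 1.645) = Φ(1.576) = 0.9425.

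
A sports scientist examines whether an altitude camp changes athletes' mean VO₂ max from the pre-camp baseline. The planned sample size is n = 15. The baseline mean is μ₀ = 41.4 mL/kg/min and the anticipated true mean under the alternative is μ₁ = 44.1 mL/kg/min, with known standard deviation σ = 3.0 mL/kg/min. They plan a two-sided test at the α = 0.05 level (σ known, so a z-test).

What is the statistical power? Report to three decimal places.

Standardized effect: d = |μ₁ − μ₀| / σ = |44.1 − 41.4| / 3.0 = 0.9000
Noncentrality parameter: δ = d·√n = 0.9000 × √15 = 3.4857
Critical value for a two-sided test at α = 0.05: z_{α/2} = 1.960.
Power = Φ(δ − 1.960) + Φ(−δ − 1.960) = Φ(1.526) + Φ(-5.446) = 0.9365 + 0.0000 = 0.9365.

Power ≈ 0.936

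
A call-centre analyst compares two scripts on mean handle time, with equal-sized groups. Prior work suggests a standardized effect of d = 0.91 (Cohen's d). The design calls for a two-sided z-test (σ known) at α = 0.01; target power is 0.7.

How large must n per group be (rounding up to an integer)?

n = 24 per group

For power 0.7 need Φ(δ − z_{0.005}) = 0.7, so δ = z_{0.005} + z_{0.30} = 2.576 + 0.524 = 3.100.
(For δ > 0 the lower-tail rejection region contributes negligibly to power, so the one-term inversion is standard.)
δ = d·√(n/2) ⇒ n = 2(δ/d)² = 2 × (3.100 / 0.91)² = 23.21.
Rounding up, n = 24 per group.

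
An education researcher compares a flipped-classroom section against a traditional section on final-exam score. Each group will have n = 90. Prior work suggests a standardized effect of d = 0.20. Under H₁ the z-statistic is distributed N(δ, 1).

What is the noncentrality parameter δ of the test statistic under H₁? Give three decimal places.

δ ≈ 1.342

δ = d·√(n/2) = 0.20 × √(90/2) = 1.3416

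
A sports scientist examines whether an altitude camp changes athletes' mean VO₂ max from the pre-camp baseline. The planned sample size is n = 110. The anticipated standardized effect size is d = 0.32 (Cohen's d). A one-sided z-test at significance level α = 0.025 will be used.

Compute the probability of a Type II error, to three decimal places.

β ≈ 0.081

Noncentrality parameter: δ = d·√n = 0.32 × √110 = 3.3562
One-sided α = 0.025 → critical value z_{0.025} = 1.960.
Power = P(Z > 1.960 − δ) = Φ(1.396) = 0.9187.
Type II error: β = 1 − power = 1 − 0.9187 = 0.0813.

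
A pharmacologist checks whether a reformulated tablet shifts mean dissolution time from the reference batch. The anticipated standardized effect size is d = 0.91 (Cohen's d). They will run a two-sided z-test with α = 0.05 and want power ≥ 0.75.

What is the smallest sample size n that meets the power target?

For power 0.75 need Φ(δ − z_{0.025}) = 0.75, so δ = z_{0.025} + z_{0.25} = 1.960 + 0.674 = 2.634.
(Ignoring the negligible lower-tail rejection probability gives the usual closed-form inversion.)
δ = d·√n ⇒ n = (δ/d)² = (2.634 / 0.91)² = 8.38.
Rounding up, n = 9.

n = 9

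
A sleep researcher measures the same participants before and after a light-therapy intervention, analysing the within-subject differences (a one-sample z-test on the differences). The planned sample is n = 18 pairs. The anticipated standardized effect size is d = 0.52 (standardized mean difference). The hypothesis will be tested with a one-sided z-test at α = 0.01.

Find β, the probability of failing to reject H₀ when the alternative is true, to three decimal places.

Noncentrality parameter: δ = d·√n = 0.52 × √18 = 2.2062
Critical value for a one-sided test at α = 0.01: z_α = 2.326.
Power = Φ(δ − 2.326) = Φ(-0.120) = 0.4522.
Type II error: β = 1 − power = 1 − 0.4522 = 0.5478.

β ≈ 0.548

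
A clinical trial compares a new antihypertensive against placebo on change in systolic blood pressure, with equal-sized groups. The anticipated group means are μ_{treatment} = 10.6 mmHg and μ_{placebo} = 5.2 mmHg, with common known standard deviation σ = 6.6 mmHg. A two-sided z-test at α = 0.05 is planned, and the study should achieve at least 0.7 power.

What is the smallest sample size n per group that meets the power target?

Standardized effect: d = |μ_{treatment} − μ_{placebo}| / σ = |10.6 − 5.2| / 6.6 = 0.8182
Set Φ(δ − 1.960) = 0.7; then δ − 1.960 = Φ⁻¹(0.7) = 0.524, giving δ = 2.484.
(The Φ(−δ − z_{α/2}) term is vanishingly small for δ > 0 and is dropped in the standard sample-size formula.)
δ = d·√(n/2) ⇒ n = 2(δ/d)² = 2 × (2.484 / 0.8182)² = 18.44.
Rounding up, n = 19 per group.

n = 19 per group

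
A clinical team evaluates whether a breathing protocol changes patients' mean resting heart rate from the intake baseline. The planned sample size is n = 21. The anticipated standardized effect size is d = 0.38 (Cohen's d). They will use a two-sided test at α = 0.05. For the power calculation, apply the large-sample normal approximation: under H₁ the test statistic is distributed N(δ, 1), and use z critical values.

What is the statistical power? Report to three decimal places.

Power ≈ 0.414

Noncentrality parameter: δ = d·√n = 0.38 × √21 = 1.7414
Critical value for a two-sided test at α = 0.05: z_{α/2} = 1.960.
Power = Φ(δ − 1.960) + Φ(−δ − 1.960) = Φ(-0.219) + Φ(-3.701) = 0.4135 + 0.0001 = 0.4136.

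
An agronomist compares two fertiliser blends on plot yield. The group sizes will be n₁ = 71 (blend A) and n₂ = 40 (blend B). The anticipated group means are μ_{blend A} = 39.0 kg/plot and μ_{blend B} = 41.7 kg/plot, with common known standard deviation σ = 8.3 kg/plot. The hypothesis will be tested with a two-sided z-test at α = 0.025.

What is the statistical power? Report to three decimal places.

Standardized effect: d = |μ_{blend A} − μ_{blend B}| / σ = |39.0 − 41.7| / 8.3 = 0.3253
Noncentrality parameter: δ = d / √(1/n₁ + 1/n₂) = 0.3253 / √(1/71 + 1/40) = 1.6454
Critical value for a two-sided test at α = 0.025: z_{α/2} = 2.241.
Power = Φ(δ − 2.241) + Φ(−δ − 2.241) = Φ(-0.596) + Φ(-3.887) = 0.2756 + 0.0001 = 0.2757.

Power ≈ 0.276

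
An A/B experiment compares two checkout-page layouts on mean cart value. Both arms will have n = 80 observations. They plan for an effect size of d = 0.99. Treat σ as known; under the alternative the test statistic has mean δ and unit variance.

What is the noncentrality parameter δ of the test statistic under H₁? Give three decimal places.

δ ≈ 6.261

δ = d·√(n/2) = 0.99 × √(80/2) = 6.2613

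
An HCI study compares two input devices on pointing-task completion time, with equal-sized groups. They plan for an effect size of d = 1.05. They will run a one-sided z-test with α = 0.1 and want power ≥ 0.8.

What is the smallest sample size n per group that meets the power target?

For power 0.8 need Φ(δ − z_{0.1}) = 0.8, so δ = z_{0.1} + z_{0.20} = 1.282 + 0.842 = 2.123.
δ = d·√(n/2) ⇒ n = 2(δ/d)² = 2 × (2.123 / 1.05)² = 8.18.
Rounding up, n = 9 per group.

n = 9 per group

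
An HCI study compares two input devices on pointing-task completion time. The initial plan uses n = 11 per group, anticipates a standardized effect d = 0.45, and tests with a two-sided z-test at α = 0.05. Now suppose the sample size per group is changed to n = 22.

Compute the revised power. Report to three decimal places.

With n = 22 per group: δ = d·√(n/2) = 0.45 × √(22/2) = 1.4925. Critical value z_{0.025} = 1.960.
Revised power = Φ(δ − 1.960) + Φ(−δ − 1.960) = Φ(-0.467) + Φ(-3.452) = 0.3201 + 0.0003 = 0.3204.

Power ≈ 0.320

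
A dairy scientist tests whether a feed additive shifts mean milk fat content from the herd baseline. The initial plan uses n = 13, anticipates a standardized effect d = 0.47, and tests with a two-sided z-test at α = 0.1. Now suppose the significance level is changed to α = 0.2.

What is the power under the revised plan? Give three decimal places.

δ = d·√n = 0.47 × √13 = 1.6946 (unchanged). New critical value: z_{0.1} = 1.282.
Revised power = Φ(δ − 1.282) + Φ(−δ − 1.282) = Φ(0.413) + Φ(-2.976) = 0.6602 + 0.0015 = 0.6617.

Power ≈ 0.662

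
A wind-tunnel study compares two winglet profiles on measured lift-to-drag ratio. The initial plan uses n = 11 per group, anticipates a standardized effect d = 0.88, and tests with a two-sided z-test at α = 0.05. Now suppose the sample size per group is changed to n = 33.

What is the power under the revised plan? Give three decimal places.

With n = 33 per group: δ = d·√(n/2) = 0.88 × √(33/2) = 3.5746. Critical value z_{0.025} = 1.960.
Revised power = Φ(δ − 1.960) + Φ(−δ − 1.960) = Φ(1.615) + Φ(-5.535) = 0.9468 + 0.0000 = 0.9468.

Power ≈ 0.947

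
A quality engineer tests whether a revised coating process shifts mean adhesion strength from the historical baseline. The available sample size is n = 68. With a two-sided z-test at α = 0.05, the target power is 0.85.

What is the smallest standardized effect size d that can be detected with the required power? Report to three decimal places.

Need Φ(δ − 1.960) = 0.85, so δ = 1.960 + 1.036 = 2.996.
(The second rejection-region term Φ(−δ − z_{α/2}) is negligible and dropped.)
δ = d·√n ⇒ d = δ/√n = 2.996/√68 = 0.3634.

d ≈ 0.363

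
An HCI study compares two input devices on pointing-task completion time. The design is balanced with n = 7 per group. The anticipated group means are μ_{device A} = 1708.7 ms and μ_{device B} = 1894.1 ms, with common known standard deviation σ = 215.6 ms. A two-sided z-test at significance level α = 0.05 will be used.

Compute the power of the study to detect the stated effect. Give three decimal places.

Power ≈ 0.363

Standardized effect: d = |μ_{device A} − μ_{device B}| / σ = |1708.7 − 1894.1| / 215.6 = 0.8599
Noncentrality parameter: δ = d·√(n/2) = 0.8599 × √(7/2) = 1.6088
Two-sided α = 0.05 → critical value z_{0.025} = 1.960.
Power = Φ(δ − 1.960) + Φ(−δ − 1.960) = Φ(-0.351) + Φ(-3.569) = 0.3627 + 0.0002 = 0.3629.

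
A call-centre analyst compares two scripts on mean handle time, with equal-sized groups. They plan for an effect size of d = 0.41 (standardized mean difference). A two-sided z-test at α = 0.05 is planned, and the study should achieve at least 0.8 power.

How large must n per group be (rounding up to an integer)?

For power 0.8 need Φ(δ − z_{0.025}) = 0.8, so δ = z_{0.025} + z_{0.20} = 1.960 + 0.842 = 2.802.
(Ignoring the negligible lower-tail rejection probability gives the usual closed-form inversion.)
δ = d·√(n/2) ⇒ n = 2(δ/d)² = 2 × (2.802 / 0.41)² = 93.38.
Round up to the next whole unit.

n = 94 per group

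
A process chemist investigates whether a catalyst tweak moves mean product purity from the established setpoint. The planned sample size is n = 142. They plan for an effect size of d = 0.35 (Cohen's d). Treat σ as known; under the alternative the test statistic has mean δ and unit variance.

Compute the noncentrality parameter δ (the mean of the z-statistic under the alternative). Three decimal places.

The noncentrality parameter scales effect size by the design's sample-size factor: δ = d·√n = 0.35 × √142 = 4.1707

δ ≈ 4.171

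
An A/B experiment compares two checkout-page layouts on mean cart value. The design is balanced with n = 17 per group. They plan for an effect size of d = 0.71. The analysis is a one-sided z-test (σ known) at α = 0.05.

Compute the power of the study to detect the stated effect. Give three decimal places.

Noncentrality parameter: δ = d·√(n/2) = 0.71 × √(17/2) = 2.0700
One-sided α = 0.05 → critical value z_{0.05} = 1.645.
Power = P(Z > 1.645 − δ) = Φ(0.425) = 0.6646.

Power ≈ 0.665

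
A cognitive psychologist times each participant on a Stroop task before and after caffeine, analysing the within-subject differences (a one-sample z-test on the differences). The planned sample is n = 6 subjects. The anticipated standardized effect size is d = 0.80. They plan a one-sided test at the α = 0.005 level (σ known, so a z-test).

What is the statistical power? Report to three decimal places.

Noncentrality parameter: δ = d·√n = 0.80 × √6 = 1.9596
Critical value for a one-sided test at α = 0.005: z_α = 2.576.
Power = P(Z > 2.576 − δ) = Φ(-0.616) = 0.2689.

Power ≈ 0.269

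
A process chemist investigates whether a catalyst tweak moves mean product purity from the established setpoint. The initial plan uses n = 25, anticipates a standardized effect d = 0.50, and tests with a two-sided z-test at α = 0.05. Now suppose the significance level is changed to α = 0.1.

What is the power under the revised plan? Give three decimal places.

Power ≈ 0.804

δ = d·√n = 0.50 × √25 = 2.5000 (unchanged). New critical value: z_{0.05} = 1.645.
Revised power = Φ(δ − 1.645) + Φ(−δ − 1.645) = Φ(0.855) + Φ(-4.145) = 0.8038 + 0.0000 = 0.8038.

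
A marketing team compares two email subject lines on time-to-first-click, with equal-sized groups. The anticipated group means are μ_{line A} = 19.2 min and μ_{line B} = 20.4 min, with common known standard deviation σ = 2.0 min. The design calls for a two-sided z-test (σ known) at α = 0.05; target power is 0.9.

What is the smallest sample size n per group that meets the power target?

n = 59 per group

Standardized effect: d = |μ_{line A} − μ_{line B}| / σ = |19.2 − 20.4| / 2.0 = 0.6000
Set Φ(δ − 1.960) = 0.9; then δ − 1.960 = Φ⁻¹(0.9) = 1.282, giving δ = 3.242.
(For δ > 0 the lower-tail rejection region contributes negligibly to power, so the one-term inversion is standard.)
δ = d·√(n/2) ⇒ n = 2(δ/d)² = 2 × (3.242 / 0.6000)² = 58.37.
Round up to the next whole unit.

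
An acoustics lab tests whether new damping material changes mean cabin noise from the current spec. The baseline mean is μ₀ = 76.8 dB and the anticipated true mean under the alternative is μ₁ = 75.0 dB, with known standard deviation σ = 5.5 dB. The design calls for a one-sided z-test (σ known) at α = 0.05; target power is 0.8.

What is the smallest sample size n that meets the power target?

Standardized effect: d = |μ₁ − μ₀| / σ = |75.0 − 76.8| / 5.5 = 0.3273
Set Φ(δ − 1.645) = 0.8; then δ − 1.645 = Φ⁻¹(0.8) = 0.842, giving δ = 2.486.
δ = d·√n ⇒ n = (δ/d)² = (2.486 / 0.3273)² = 57.72.
Round up to the next whole unit.

n = 58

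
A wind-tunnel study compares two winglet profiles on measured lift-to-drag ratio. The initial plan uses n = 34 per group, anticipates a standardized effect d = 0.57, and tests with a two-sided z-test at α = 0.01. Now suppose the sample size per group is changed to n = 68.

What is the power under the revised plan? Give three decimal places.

With n = 68 per group: δ = d·√(n/2) = 0.57 × √(68/2) = 3.3236. Critical value z_{0.005} = 2.576.
Revised power = Φ(δ − 2.576) + Φ(−δ − 2.576) = Φ(0.748) + Φ(-5.899) = 0.7727 + 0.0000 = 0.7727.

Power ≈ 0.773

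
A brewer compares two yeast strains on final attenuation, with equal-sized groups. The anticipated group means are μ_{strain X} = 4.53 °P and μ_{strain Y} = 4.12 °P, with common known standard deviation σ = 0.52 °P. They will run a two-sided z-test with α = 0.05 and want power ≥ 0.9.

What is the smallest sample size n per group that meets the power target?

Standardized effect: d = |μ_{strain X} − μ_{strain Y}| / σ = |4.53 − 4.12| / 0.52 = 0.7885
Set Φ(δ − 1.960) = 0.9; then δ − 1.960 = Φ⁻¹(0.9) = 1.282, giving δ = 3.242.
(Ignoring the negligible lower-tail rejection probability gives the usual closed-form inversion.)
δ = d·√(n/2) ⇒ n = 2(δ/d)² = 2 × (3.242 / 0.7885)² = 33.80.
Rounding up, n = 34 per group.

n = 34 per group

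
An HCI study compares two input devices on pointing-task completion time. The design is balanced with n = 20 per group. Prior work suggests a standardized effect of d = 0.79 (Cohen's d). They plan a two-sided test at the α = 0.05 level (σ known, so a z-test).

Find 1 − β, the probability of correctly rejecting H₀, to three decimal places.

Power ≈ 0.705

Noncentrality parameter: δ = d·√(n/2) = 0.79 × √(20/2) = 2.4982
Critical value for a two-sided test at α = 0.05: z_{α/2} = 1.960.
Power = Φ(δ − 1.960) + Φ(−δ − 1.960) = Φ(0.538) + Φ(-4.458) = 0.7048 + 0.0000 = 0.7048.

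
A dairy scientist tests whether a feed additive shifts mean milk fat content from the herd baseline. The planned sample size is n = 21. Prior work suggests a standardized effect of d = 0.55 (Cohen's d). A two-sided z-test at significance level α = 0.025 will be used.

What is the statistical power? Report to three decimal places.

Noncentrality parameter: δ = d·√n = 0.55 × √21 = 2.5204
Critical value for a two-sided test at α = 0.025: z_{α/2} = 2.241.
Power = Φ(δ − 2.241) + Φ(−δ − 2.241) = Φ(0.279) + Φ(-4.762) = 0.6099 + 0.0000 = 0.6099.

Power ≈ 0.610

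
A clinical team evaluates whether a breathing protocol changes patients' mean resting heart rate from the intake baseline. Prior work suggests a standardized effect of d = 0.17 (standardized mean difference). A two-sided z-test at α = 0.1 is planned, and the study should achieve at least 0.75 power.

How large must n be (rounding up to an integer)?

n = 187

Set Φ(δ − 1.645) = 0.75; then δ − 1.645 = Φ⁻¹(0.75) = 0.674, giving δ = 2.319.
(Ignoring the negligible lower-tail rejection probability gives the usual closed-form inversion.)
δ = d·√n ⇒ n = (δ/d)² = (2.319 / 0.17)² = 186.14.
Rounding up, n = 187.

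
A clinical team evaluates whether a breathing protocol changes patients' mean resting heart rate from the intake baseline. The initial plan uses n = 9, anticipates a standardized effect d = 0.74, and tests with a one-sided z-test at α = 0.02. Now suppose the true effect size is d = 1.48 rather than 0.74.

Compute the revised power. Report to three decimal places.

Power ≈ 0.991

With d = 1.48: δ = d·√n = 1.48 × √9 = 4.4400. Critical value z_{0.02} = 2.054.
Revised power = P(Z > 2.054 − δ) = Φ(2.386) = 0.9915.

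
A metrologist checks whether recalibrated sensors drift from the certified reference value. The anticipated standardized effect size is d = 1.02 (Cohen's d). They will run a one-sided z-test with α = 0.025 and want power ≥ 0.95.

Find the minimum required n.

For power 0.95 need Φ(δ − z_{0.025}) = 0.95, so δ = z_{0.025} + z_{0.05} = 1.960 + 1.645 = 3.605.
δ = d·√n ⇒ n = (δ/d)² = (3.605 / 1.02)² = 12.49.
Rounding up, n = 13.

n = 13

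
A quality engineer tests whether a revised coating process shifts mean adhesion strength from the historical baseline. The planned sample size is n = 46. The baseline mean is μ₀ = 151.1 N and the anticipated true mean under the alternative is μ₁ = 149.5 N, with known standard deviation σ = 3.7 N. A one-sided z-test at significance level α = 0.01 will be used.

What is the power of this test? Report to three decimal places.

Standardized effect: d = |μ₁ − μ₀| / σ = |149.5 − 151.1| / 3.7 = 0.4324
Noncentrality parameter: δ = d·√n = 0.4324 × √46 = 2.9329
One-sided α = 0.01 → critical value z_{0.01} = 2.326.
Power = P(Z > 2.326 − δ) = Φ(0.607) = 0.7279.

Power ≈ 0.728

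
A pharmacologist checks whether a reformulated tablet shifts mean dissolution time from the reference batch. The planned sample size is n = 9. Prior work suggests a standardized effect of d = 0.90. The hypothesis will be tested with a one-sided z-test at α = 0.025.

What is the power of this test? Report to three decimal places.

Power ≈ 0.770

Noncentrality parameter: δ = d·√n = 0.90 × √9 = 2.7000
Critical value for a one-sided test at α = 0.025: z_α = 1.960.
Power = Φ(δ − 1.960) = Φ(0.740) = 0.7704.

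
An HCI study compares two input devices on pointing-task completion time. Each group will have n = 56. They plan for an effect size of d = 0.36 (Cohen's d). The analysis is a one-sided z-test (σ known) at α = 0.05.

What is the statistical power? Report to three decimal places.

Noncentrality parameter: δ = d·√(n/2) = 0.36 × √(56/2) = 1.9049
Critical value for a one-sided test at α = 0.05: z_α = 1.645.
Power = P(Z > 1.645 − δ) = Φ(0.260) = 0.6026.

Power ≈ 0.603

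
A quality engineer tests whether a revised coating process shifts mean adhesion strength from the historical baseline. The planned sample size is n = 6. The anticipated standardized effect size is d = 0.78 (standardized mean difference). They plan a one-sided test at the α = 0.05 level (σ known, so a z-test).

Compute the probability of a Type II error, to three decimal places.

β ≈ 0.395

Noncentrality parameter: δ = d·√n = 0.78 × √6 = 1.9106
Critical value for a one-sided test at α = 0.05: z_α = 1.645.
Power = Φ(δ − 1.645) = Φ(0.266) = 0.6048.
Type II error: β = 1 − power = 1 − 0.6048 = 0.3952.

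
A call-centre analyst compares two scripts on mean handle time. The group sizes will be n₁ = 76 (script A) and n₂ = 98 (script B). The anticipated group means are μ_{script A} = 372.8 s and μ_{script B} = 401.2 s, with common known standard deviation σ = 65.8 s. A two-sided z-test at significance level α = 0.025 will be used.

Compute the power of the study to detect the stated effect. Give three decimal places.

Standardized effect: d = |μ_{script A} − μ_{script B}| / σ = |372.8 − 401.2| / 65.8 = 0.4316
Noncentrality parameter: δ = d / √(1/n₁ + 1/n₂) = 0.4316 / √(1/76 + 1/98) = 2.8238
Two-sided α = 0.025 → critical value z_{0.0125} = 2.241.
Power = Φ(δ − 2.241) + Φ(−δ − 2.241) = Φ(0.582) + Φ(-5.065) = 0.7199 + 0.0000 = 0.7199.

Power ≈ 0.720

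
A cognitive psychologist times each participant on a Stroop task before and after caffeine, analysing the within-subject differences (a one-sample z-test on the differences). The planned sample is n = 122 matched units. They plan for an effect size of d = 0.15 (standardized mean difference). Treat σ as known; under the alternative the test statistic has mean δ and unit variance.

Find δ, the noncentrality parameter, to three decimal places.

The noncentrality parameter scales effect size by the design's sample-size factor: δ = d·√n = 0.15 × √122 = 1.6568

δ ≈ 1.657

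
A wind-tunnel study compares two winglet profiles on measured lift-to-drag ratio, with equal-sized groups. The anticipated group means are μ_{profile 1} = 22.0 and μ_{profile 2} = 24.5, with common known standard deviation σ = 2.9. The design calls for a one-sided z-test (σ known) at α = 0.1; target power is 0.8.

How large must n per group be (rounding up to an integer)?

Standardized effect: d = |μ_{profile 1} − μ_{profile 2}| / σ = |22.0 − 24.5| / 2.9 = 0.8621
For power 0.8 need Φ(δ − z_{0.1}) = 0.8, so δ = z_{0.1} + z_{0.20} = 1.282 + 0.842 = 2.123.
δ = d·√(n/2) ⇒ n = 2(δ/d)² = 2 × (2.123 / 0.8621)² = 12.13.
Rounding up, n = 13 per group.

n = 13 per group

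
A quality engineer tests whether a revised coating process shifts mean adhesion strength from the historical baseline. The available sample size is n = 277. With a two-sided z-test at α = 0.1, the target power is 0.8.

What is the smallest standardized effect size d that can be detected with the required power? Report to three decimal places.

d ≈ 0.149

Required noncentrality: δ = z_{0.05} + z_{0.20} = 1.645 + 0.842 = 2.486.
(Lower-tail contribution to power is negligible for δ > 0.)
δ = d·√n ⇒ d = δ/√n = 2.486/√277 = 0.1494.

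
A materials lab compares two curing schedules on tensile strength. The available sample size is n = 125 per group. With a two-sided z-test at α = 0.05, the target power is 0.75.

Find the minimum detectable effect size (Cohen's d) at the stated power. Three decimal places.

Need Φ(δ − 1.960) = 0.75, so δ = 1.960 + 0.674 = 2.634.
(Lower-tail contribution to power is negligible for δ > 0.)
δ = d·√(n/2) ⇒ d = δ/√(n/2) = 2.634/√(125/2) = 0.3332.

d ≈ 0.333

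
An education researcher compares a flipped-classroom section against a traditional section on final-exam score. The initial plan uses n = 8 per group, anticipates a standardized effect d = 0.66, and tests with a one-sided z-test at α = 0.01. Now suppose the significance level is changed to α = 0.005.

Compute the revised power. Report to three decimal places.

Power ≈ 0.105

δ = d·√(n/2) = 0.66 × √(8/2) = 1.3200 (unchanged). New critical value: z_{0.005} = 2.576.
Revised power = P(Z > 2.576 − δ) = Φ(-1.256) = 0.1046.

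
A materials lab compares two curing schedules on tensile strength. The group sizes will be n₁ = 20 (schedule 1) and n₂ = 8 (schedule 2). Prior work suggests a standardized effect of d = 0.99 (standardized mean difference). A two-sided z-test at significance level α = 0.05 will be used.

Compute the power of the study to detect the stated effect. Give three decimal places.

Noncentrality parameter: δ = d / √(1/n₁ + 1/n₂) = 0.99 / √(1/20 + 1/8) = 2.3666
Critical value for a two-sided test at α = 0.05: z_{α/2} = 1.960.
Power = Φ(δ − 1.960) + Φ(−δ − 1.960) = Φ(0.407) + Φ(-4.327) = 0.6578 + 0.0000 = 0.6579.

Power ≈ 0.658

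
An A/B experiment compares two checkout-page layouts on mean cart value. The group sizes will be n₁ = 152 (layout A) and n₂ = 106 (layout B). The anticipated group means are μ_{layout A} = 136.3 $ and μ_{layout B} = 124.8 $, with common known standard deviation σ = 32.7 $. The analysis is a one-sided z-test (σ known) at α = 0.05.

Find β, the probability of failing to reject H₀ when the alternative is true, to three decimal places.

β ≈ 0.128

Standardized effect: d = |μ_{layout A} − μ_{layout B}| / σ = |136.3 − 124.8| / 32.7 = 0.3517
Noncentrality parameter: δ = d / √(1/n₁ + 1/n₂) = 0.3517 / √(1/152 + 1/106) = 2.7792
Critical value for a one-sided test at α = 0.05: z_α = 1.645.
Power = Φ(δ − 1.645) = Φ(1.134) = 0.8717.
Type II error: β = 1 − power = 1 − 0.8717 = 0.1283.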